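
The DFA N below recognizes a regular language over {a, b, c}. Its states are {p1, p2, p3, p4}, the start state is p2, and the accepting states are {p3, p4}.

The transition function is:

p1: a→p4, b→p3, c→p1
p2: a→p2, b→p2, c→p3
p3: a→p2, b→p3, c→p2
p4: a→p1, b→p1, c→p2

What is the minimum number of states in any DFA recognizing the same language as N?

2

Reachable states from the start: {p2,p3}. Unreachable: {p1,p4} — drop them.
P0 = {p3} | {p2}.
The partition is now stable with 2 blocks: {p3} | {p2}.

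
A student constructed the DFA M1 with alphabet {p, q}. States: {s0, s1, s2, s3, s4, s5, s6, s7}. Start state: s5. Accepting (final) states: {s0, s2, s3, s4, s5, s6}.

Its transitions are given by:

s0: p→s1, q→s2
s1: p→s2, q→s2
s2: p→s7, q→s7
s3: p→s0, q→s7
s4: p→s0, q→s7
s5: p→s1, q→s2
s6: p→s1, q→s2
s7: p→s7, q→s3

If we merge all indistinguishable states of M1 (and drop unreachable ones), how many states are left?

Reachable states from the start: {s0,s1,s2,s3,s5,s7}. Unreachable: {s4,s6} — drop them.
Initial partition by acceptance: {s0,s2,s3,s5} | {s1,s7}.
Refine {s0,s2,s3,s5} on symbol p: members go to different blocks, giving {s0,s2,s5} and {s3}.
On input q, block {s0,s2,s5} splits into {s0,s5} and {s2}.
On input p, block {s1,s7} splits into {s1} and {s7}.
Stable partition: {s0,s5} | {s1} | {s3} | {s2} | {s7} — 5 equivalence classes.

5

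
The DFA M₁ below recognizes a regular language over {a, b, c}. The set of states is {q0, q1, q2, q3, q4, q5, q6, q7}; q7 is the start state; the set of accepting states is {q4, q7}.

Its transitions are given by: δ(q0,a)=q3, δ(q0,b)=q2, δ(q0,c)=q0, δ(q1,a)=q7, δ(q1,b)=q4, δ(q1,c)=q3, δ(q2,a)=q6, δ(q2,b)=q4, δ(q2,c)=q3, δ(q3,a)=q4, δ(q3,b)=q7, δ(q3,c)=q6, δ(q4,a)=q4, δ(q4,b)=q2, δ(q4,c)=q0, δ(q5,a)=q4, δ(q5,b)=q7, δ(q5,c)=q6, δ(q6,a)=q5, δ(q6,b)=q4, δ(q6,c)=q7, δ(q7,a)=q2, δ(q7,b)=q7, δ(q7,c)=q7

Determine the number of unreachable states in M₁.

No path from q7 leads to q1; the other 7 states are all reachable.

1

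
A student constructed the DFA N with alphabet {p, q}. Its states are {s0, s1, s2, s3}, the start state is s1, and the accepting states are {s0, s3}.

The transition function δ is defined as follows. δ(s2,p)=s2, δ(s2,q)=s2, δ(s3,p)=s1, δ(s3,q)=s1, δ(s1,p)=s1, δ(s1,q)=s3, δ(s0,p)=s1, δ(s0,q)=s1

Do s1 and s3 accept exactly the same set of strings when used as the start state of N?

No

Reachable states from the start: {s1,s3}. Unreachable: {s0,s2} — drop them.
Start with accepting vs non-accepting: {s3} | {s1}.
Stable partition: {s3} | {s1} — 2 equivalence classes.
s1 and s3 end up in different blocks, so they are distinguishable. For instance, the string 'ε' is accepted from only s3.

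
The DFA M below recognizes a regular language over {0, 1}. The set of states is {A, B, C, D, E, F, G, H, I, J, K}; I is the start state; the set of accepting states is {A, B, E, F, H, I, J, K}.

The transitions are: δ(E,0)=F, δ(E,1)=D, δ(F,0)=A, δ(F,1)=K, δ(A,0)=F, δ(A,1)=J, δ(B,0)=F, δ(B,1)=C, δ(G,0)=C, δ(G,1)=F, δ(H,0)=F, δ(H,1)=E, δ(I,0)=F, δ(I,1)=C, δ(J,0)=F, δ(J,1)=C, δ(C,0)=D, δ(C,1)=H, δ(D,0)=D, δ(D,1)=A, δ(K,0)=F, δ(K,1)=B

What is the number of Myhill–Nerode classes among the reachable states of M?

States {G} cannot be reached from the start state, so discard them.
Initial partition by acceptance: {A,B,E,F,H,I,J,K} | {C,D}.
Split {A,B,E,F,H,I,J,K} by δ(·,1) → {A,F,H,K} and {B,E,I,J}.
Refine {A,F,H,K} on symbol 1: members go to different blocks, giving {A,H,K} and {F}.
The partition is now stable with 4 blocks: {A,H,K} | {C,D} | {B,E,I,J} | {F}.

4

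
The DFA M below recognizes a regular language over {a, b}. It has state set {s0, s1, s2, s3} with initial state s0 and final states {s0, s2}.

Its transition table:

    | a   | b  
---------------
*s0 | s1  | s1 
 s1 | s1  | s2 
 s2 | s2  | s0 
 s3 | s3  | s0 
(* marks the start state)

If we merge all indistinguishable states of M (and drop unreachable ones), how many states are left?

Reachable states from the start: {s0,s1,s2}. Unreachable: {s3} — drop them.
P0 = {s0,s2} | {s1}.
Refine {s0,s2} on symbol a: members go to different blocks, giving {s0} and {s2}.
Stable partition: {s0} | {s1} | {s2} — 3 equivalence classes.

3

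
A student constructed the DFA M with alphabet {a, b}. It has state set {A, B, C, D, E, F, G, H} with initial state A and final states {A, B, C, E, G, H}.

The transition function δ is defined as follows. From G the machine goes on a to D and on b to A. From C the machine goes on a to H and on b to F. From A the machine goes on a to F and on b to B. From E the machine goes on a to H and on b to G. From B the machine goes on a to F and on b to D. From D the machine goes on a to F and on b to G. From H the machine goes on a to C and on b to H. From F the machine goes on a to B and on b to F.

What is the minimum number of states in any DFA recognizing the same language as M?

5

Reachable states from the start: {A,B,D,F,G}. Unreachable: {C,E,H} — drop them.
P0 = {A,B,G} | {D,F}.
Refine {A,B,G} on symbol b: members go to different blocks, giving {A,G} and {B}.
Split {A,G} by δ(·,b) → {A} and {G}.
Refine {D,F} on symbol a: members go to different blocks, giving {D} and {F}.
The partition is now stable with 5 blocks: {A} | {D} | {B} | {G} | {F}.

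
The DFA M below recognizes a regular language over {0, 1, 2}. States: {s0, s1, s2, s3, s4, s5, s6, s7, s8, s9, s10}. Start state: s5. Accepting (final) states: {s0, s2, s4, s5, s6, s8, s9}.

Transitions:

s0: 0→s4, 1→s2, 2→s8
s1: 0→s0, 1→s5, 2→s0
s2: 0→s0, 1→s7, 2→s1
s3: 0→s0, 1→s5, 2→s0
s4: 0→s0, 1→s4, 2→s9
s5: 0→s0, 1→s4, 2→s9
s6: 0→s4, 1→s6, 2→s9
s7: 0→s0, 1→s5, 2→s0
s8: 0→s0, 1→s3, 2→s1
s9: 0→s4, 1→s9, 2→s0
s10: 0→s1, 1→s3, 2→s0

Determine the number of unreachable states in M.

2

BFS from s5 reaches {s0, s1, s2, s3, s4, s5, s7, s8, s9}; the 2 state(s) s6, s10 are never visited.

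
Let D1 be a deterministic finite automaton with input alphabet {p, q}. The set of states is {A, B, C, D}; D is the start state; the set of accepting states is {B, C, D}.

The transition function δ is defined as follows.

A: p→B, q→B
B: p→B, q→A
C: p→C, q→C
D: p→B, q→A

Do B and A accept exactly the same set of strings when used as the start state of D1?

No

States {C} cannot be reached from the start state, so discard them.
Start with accepting vs non-accepting: {B,D} | {A}.
Stable partition: {B,D} | {A} — 2 equivalence classes.
B and A end up in different blocks, so they are distinguishable. For instance, the string 'ε' is accepted from only B.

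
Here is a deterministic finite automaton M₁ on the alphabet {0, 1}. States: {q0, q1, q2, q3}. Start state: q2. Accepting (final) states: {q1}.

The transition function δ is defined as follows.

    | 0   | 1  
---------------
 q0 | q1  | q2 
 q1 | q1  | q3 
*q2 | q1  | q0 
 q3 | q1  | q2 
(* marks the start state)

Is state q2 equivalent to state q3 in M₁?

Every state is reachable, so we keep all 4.
P0 = {q1} | {q0,q2,q3}.
Stable partition: {q1} | {q0,q2,q3} — 2 equivalence classes.
q2 and q3 lie in the same block of the stable partition, so they are equivalent — no string distinguishes them.

Yes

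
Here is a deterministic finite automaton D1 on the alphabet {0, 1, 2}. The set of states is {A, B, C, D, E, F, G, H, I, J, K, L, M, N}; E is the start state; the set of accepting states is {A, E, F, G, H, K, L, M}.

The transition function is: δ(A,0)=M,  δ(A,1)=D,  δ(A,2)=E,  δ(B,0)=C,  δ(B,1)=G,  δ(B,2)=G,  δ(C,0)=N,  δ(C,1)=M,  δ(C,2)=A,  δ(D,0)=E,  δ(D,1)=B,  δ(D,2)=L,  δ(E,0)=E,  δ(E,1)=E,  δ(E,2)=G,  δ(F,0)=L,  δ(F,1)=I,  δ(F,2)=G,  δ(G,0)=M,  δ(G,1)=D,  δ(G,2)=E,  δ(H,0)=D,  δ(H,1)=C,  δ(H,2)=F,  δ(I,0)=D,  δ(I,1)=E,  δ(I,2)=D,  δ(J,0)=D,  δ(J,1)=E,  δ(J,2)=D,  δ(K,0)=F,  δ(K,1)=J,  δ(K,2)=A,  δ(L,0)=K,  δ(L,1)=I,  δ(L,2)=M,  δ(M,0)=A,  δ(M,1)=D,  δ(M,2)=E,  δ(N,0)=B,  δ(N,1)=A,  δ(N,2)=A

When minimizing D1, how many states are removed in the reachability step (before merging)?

1

No path from E leads to H; the other 13 states are all reachable.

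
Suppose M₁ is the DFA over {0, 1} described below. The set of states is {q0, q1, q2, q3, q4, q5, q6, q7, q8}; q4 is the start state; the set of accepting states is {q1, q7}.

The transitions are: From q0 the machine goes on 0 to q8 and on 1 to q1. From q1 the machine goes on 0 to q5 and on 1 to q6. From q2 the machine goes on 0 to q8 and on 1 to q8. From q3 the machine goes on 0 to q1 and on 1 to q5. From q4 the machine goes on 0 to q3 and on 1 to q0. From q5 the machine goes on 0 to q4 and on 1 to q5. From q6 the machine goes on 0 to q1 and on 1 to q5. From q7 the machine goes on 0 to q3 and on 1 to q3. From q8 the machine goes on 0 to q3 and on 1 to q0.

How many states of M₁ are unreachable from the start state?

2

BFS from q4 reaches {q0, q1, q3, q4, q5, q6, q8}; the 2 state(s) q2, q7 are never visited.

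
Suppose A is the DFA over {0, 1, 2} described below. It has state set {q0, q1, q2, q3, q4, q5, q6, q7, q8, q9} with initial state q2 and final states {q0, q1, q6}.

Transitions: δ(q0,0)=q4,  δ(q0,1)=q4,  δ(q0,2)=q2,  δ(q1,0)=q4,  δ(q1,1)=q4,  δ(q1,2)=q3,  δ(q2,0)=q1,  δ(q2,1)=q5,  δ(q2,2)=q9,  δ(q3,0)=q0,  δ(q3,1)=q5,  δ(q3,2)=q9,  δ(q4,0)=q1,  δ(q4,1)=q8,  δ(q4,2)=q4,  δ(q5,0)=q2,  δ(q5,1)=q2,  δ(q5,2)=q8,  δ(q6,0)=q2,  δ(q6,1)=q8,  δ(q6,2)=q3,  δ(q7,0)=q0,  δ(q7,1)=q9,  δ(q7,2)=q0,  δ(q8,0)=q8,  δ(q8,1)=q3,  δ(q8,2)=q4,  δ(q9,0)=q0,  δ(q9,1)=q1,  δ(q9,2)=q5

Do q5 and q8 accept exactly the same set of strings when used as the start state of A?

No

States {q6,q7} cannot be reached from the start state, so discard them.
Initial partition by acceptance: {q0,q1} | {q2,q3,q4,q5,q8,q9}.
Split {q2,q3,q4,q5,q8,q9} by δ(·,0) → {q2,q3,q4,q9} and {q5,q8}.
On input 1, block {q2,q3,q4,q9} splits into {q2,q3,q4} and {q9}.
Split {q2,q3,q4} by δ(·,2) → {q2,q3} and {q4}.
Refine {q5,q8} on symbol 0: members go to different blocks, giving {q5} and {q8}.
No further refinement is possible. Final partition (6 blocks): {q0,q1} | {q2,q3} | {q5} | {q9} | {q4} | {q8}.
q5 and q8 end up in different blocks, so they are distinguishable. For instance, the string '00' is accepted from only q5.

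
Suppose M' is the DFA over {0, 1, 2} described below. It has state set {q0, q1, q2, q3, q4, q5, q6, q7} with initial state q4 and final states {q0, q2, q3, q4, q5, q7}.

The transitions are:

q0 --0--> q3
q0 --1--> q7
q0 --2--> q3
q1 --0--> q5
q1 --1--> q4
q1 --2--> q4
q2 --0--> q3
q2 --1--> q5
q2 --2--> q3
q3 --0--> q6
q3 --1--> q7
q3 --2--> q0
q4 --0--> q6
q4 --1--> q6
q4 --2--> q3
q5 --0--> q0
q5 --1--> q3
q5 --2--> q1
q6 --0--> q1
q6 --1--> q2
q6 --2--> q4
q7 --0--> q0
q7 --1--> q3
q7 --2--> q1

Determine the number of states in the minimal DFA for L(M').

6

Every state is reachable, so we keep all 8.
P0 = {q0,q2,q3,q4,q5,q7} | {q1,q6}.
Split {q0,q2,q3,q4,q5,q7} by δ(·,0) → {q0,q2,q5,q7} and {q3,q4}.
Refine {q0,q2,q5,q7} on symbol 0: members go to different blocks, giving {q0,q2} and {q5,q7}.
On input 0, block {q1,q6} splits into {q1} and {q6}.
On input 1, block {q3,q4} splits into {q3} and {q4}.
No further refinement is possible. Final partition (6 blocks): {q0,q2} | {q1} | {q3} | {q5,q7} | {q6} | {q4}.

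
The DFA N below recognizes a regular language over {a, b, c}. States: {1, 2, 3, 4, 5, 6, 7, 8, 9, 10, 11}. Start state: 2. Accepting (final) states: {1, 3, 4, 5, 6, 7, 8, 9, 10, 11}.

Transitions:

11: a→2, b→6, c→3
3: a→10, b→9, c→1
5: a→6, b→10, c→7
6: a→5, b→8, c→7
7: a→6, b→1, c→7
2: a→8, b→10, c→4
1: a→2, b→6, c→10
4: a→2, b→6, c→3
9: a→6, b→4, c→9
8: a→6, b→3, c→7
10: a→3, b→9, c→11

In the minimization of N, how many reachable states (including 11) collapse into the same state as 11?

Initial partition by acceptance: {1,3,4,5,6,7,8,9,10,11} | {2}.
Split {1,3,4,5,6,7,8,9,10,11} by δ(·,a) → {3,5,6,7,8,9,10} and {1,4,11}.
Refine {3,5,6,7,8,9,10} on symbol b: members go to different blocks, giving {3,5,6,8,10} and {7,9}.
On input b, block {3,5,6,8,10} splits into {5,6,8} and {3,10}.
Refine {5,6,8} on symbol b: members go to different blocks, giving {5,8} and {6}.
The partition is now stable with 6 blocks: {5,8} | {2} | {1,4,11} | {7,9} | {3,10} | {6}.
The equivalence class containing 11 is {1,4,11}, of size 3.

3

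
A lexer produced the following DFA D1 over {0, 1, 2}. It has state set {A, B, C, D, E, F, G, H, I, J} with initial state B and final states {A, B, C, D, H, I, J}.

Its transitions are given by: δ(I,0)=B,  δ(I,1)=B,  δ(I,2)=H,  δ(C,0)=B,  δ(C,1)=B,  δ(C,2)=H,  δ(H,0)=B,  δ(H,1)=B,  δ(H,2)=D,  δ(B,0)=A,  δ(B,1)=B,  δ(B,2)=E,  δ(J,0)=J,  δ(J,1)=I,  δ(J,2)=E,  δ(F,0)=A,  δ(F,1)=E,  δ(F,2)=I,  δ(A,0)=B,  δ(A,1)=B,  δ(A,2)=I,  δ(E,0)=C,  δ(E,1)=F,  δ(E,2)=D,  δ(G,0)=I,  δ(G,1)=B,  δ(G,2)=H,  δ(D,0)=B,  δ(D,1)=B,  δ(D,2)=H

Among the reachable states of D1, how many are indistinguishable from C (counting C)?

First remove the unreachable states {G,J}; 8 states remain.
Start with accepting vs non-accepting: {A,B,C,D,H,I} | {E,F}.
On input 2, block {A,B,C,D,H,I} splits into {A,C,D,H,I} and {B}.
Stable partition: {A,C,D,H,I} | {E,F} | {B} — 3 equivalence classes.
State C belongs to the block {A,C,D,H,I}, which has 5 states.

5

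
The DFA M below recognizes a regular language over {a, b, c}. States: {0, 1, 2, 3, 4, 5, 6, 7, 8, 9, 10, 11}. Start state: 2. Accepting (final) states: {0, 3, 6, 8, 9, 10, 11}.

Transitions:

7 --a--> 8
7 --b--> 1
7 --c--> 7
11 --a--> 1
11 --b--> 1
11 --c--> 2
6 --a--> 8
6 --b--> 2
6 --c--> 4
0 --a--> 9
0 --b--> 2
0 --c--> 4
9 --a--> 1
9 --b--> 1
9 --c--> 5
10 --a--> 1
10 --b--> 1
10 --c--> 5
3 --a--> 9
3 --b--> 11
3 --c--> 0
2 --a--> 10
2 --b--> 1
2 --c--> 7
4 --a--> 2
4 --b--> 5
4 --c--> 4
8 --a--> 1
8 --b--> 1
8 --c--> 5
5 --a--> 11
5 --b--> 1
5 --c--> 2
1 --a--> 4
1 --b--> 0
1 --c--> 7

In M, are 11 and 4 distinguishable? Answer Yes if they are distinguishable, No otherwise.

Yes

First remove the unreachable states {3,6}; 10 states remain.
Start with accepting vs non-accepting: {0,8,9,10,11} | {1,2,4,5,7}.
Split {0,8,9,10,11} by δ(·,a) → {8,9,10,11} and {0}.
Refine {1,2,4,5,7} on symbol a: members go to different blocks, giving {2,5,7} and {1,4}.
On input a, block {1,4} splits into {1} and {4}.
Stable partition: {8,9,10,11} | {2,5,7} | {0} | {1} | {4} — 5 equivalence classes.
11 and 4 end up in different blocks, so they are distinguishable. For instance, the string 'ε' is accepted from only 11.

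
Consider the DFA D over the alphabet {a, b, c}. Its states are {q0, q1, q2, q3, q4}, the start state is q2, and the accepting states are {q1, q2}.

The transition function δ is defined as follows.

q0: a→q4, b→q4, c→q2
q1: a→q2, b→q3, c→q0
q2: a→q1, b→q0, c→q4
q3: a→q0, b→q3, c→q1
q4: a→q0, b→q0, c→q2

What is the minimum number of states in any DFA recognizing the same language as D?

2

Every state is reachable, so we keep all 5.
Initial partition by acceptance: {q1,q2} | {q0,q3,q4}.
The partition is now stable with 2 blocks: {q1,q2} | {q0,q3,q4}.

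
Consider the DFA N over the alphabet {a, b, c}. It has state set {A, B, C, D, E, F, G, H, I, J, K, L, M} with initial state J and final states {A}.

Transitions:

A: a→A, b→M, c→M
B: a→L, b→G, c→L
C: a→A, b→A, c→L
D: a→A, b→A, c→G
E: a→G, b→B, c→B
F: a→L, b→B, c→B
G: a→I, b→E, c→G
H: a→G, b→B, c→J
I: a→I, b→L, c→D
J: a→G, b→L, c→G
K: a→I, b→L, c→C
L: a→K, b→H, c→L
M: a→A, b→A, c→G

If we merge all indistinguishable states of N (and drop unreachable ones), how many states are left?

First remove the unreachable states {F}; 12 states remain.
Initial partition by acceptance: {A} | {B,C,D,E,G,H,I,J,K,L,M}.
Refine {B,C,D,E,G,H,I,J,K,L,M} on symbol a: members go to different blocks, giving {B,E,G,H,I,J,K,L} and {C,D,M}.
Split {B,E,G,H,I,J,K,L} by δ(·,c) → {B,E,G,H,J,L} and {I,K}.
Split {B,E,G,H,J,L} by δ(·,a) → {B,E,H,J} and {G,L}.
Split {B,E,H,J} by δ(·,b) → {B,J} and {E,H}.
No further refinement is possible. Final partition (6 blocks): {A} | {B,J} | {C,D,M} | {I,K} | {G,L} | {E,H}.

6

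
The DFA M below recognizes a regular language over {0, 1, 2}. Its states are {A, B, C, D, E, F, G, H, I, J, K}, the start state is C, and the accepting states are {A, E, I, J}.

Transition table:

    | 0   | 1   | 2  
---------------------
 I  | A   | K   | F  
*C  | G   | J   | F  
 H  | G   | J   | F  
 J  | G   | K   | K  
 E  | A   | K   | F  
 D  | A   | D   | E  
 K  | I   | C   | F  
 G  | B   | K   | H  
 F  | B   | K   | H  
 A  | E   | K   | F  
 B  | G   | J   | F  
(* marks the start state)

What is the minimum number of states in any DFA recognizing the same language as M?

5

Reachable states from the start: {A,B,C,E,F,G,H,I,J,K}. Unreachable: {D} — drop them.
Initial partition by acceptance: {A,E,I,J} | {B,C,F,G,H,K}.
Refine {A,E,I,J} on symbol 0: members go to different blocks, giving {A,E,I} and {J}.
On input 0, block {B,C,F,G,H,K} splits into {B,C,F,G,H} and {K}.
Refine {B,C,F,G,H} on symbol 1: members go to different blocks, giving {B,C,H} and {F,G}.
Stable partition: {A,E,I} | {B,C,H} | {J} | {K} | {F,G} — 5 equivalence classes.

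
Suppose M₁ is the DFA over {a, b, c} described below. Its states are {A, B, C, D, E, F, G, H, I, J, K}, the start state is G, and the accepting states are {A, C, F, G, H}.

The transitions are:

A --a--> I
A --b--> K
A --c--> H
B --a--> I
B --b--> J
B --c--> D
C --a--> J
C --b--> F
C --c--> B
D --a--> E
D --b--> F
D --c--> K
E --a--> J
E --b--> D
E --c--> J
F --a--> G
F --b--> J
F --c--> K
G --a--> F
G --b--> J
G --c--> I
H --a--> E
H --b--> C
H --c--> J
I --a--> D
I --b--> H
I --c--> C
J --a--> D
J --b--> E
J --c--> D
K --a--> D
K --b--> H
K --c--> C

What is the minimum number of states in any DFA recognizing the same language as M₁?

8

States {A} cannot be reached from the start state, so discard them.
Initial partition by acceptance: {C,F,G,H} | {B,D,E,I,J,K}.
Refine {C,F,G,H} on symbol a: members go to different blocks, giving {C,H} and {F,G}.
Refine {C,H} on symbol b: members go to different blocks, giving {C} and {H}.
On input b, block {B,D,E,I,J,K} splits into {B,E,J} and {I,K} and {D}.
On input a, block {B,E,J} splits into {B} and {E} and {J}.
No further refinement is possible. Final partition (8 blocks): {C} | {B} | {F,G} | {H} | {I,K} | {D} | {E} | {J}.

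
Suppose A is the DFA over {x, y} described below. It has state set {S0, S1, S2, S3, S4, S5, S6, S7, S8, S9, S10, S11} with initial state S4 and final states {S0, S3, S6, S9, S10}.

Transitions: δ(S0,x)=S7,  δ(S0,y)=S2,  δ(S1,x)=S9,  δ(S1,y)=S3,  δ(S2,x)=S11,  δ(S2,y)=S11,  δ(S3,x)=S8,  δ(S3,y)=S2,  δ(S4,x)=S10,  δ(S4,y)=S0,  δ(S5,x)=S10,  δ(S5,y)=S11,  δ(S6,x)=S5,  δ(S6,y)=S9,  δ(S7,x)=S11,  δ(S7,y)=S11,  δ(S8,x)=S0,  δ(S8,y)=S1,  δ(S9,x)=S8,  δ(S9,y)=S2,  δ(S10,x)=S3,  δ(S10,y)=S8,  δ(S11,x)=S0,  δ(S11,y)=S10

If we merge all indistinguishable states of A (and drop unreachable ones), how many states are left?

States {S5,S6} cannot be reached from the start state, so discard them.
Initial partition by acceptance: {S0,S3,S9,S10} | {S1,S2,S4,S7,S8,S11}.
On input x, block {S0,S3,S9,S10} splits into {S0,S3,S9} and {S10}.
Split {S1,S2,S4,S7,S8,S11} by δ(·,x) → {S1,S8,S11} and {S2,S7} and {S4}.
Split {S0,S3,S9} by δ(·,x) → {S3,S9} and {S0}.
On input x, block {S1,S8,S11} splits into {S8,S11} and {S1}.
On input y, block {S8,S11} splits into {S8} and {S11}.
No further refinement is possible. Final partition (8 blocks): {S3,S9} | {S8} | {S10} | {S2,S7} | {S4} | {S0} | {S1} | {S11}.

8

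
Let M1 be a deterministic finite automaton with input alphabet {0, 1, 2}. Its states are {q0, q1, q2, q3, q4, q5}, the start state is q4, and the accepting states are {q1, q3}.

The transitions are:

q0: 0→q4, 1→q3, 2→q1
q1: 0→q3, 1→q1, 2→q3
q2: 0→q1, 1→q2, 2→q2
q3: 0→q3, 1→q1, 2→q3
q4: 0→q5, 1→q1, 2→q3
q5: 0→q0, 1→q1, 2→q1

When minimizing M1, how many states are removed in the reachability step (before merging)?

1

Starting at q4 and following transitions, the reachable set is {q0, q1, q3, q4, q5}. That leaves q2 unreachable — 1 in total.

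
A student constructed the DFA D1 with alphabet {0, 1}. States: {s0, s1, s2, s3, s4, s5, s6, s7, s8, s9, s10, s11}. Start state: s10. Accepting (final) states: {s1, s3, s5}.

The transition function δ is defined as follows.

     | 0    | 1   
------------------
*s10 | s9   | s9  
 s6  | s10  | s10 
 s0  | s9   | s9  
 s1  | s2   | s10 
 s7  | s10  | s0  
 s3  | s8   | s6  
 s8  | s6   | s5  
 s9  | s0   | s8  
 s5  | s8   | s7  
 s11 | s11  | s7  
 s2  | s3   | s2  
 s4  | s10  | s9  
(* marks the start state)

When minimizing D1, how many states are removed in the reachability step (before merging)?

Starting at s10 and following transitions, the reachable set is {s0, s5, s6, s7, s8, s9, s10}. That leaves s1, s2, s3, s4, s11 unreachable — 5 in total.

5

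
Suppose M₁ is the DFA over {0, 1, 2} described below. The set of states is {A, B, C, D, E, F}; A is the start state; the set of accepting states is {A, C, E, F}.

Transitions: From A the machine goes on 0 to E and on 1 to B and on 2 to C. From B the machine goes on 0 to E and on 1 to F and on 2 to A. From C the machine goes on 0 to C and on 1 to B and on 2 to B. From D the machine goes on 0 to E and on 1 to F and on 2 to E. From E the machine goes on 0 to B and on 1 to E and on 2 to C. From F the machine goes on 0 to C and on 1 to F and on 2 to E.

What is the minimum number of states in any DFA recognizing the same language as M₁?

First remove the unreachable states {D}; 5 states remain.
Initial partition by acceptance: {A,C,E,F} | {B}.
On input 0, block {A,C,E,F} splits into {A,C,F} and {E}.
Refine {A,C,F} on symbol 0: members go to different blocks, giving {C,F} and {A}.
On input 1, block {C,F} splits into {C} and {F}.
The partition is now stable with 5 blocks: {C} | {B} | {E} | {A} | {F}.

5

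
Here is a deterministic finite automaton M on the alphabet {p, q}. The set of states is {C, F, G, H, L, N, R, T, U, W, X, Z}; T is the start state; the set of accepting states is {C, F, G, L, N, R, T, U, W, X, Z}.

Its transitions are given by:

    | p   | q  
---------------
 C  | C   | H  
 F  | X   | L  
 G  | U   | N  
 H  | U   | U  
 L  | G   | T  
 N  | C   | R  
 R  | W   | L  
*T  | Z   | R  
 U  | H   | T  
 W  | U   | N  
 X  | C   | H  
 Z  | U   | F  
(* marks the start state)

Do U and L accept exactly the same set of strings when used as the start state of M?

No

Every state is reachable, so we keep all 12.
Start with accepting vs non-accepting: {C,F,G,L,N,R,T,U,W,X,Z} | {H}.
Refine {C,F,G,L,N,R,T,U,W,X,Z} on symbol p: members go to different blocks, giving {C,F,G,L,N,R,T,W,X,Z} and {U}.
On input p, block {C,F,G,L,N,R,T,W,X,Z} splits into {C,F,L,N,R,T,X} and {G,W,Z}.
Refine {C,F,L,N,R,T,X} on symbol p: members go to different blocks, giving {C,F,N,X} and {L,R,T}.
Split {C,F,N,X} by δ(·,q) → {F,N} and {C,X}.
No further refinement is possible. Final partition (6 blocks): {F,N} | {H} | {U} | {G,W,Z} | {L,R,T} | {C,X}.
U and L end up in different blocks, so they are distinguishable. For instance, the string 'p' is accepted from only L.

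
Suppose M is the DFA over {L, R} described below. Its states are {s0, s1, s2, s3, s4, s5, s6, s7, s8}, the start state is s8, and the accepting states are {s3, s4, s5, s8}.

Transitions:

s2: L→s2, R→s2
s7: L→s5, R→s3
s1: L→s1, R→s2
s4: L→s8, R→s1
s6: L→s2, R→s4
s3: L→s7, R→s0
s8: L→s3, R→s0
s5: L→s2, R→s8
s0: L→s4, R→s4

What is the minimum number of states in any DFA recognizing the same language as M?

7

First remove the unreachable states {s6}; 8 states remain.
Start with accepting vs non-accepting: {s3,s4,s5,s8} | {s0,s1,s2,s7}.
On input L, block {s3,s4,s5,s8} splits into {s3,s5} and {s4,s8}.
Split {s3,s5} by δ(·,R) → {s3} and {s5}.
On input L, block {s0,s1,s2,s7} splits into {s1,s2} and {s0} and {s7}.
On input L, block {s4,s8} splits into {s4} and {s8}.
The partition is now stable with 7 blocks: {s3} | {s1,s2} | {s4} | {s5} | {s0} | {s7} | {s8}.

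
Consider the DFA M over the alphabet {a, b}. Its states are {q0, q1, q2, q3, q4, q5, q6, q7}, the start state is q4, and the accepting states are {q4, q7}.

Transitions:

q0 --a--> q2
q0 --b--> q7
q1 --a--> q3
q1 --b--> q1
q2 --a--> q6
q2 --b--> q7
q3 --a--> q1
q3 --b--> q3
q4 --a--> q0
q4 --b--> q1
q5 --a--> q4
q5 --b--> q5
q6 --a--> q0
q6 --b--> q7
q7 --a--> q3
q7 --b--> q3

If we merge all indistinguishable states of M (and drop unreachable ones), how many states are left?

4

States {q5} cannot be reached from the start state, so discard them.
Initial partition by acceptance: {q4,q7} | {q0,q1,q2,q3,q6}.
On input b, block {q0,q1,q2,q3,q6} splits into {q0,q2,q6} and {q1,q3}.
On input a, block {q4,q7} splits into {q4} and {q7}.
Stable partition: {q4} | {q0,q2,q6} | {q1,q3} | {q7} — 4 equivalence classes.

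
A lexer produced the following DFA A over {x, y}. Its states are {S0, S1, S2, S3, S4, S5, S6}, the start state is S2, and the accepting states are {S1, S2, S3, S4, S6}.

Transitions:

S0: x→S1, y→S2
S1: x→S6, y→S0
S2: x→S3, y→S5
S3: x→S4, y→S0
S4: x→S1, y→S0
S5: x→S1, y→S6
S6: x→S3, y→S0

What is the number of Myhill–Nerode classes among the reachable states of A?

Start with accepting vs non-accepting: {S1,S2,S3,S4,S6} | {S0,S5}.
Stable partition: {S1,S2,S3,S4,S6} | {S0,S5} — 2 equivalence classes.

2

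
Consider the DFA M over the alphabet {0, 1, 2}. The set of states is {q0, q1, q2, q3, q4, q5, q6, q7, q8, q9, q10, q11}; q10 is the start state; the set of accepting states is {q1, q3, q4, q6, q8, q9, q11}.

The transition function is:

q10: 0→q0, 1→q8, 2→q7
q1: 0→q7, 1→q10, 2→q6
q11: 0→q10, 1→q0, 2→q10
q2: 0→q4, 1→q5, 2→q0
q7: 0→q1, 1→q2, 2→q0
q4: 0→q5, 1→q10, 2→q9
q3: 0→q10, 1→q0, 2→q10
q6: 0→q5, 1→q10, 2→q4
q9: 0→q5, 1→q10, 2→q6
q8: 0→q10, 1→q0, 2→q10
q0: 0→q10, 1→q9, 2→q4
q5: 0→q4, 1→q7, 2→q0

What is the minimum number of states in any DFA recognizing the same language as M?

5

First remove the unreachable states {q3,q11}; 10 states remain.
Initial partition by acceptance: {q1,q4,q6,q8,q9} | {q0,q2,q5,q7,q10}.
Refine {q1,q4,q6,q8,q9} on symbol 2: members go to different blocks, giving {q1,q4,q6,q9} and {q8}.
Refine {q0,q2,q5,q7,q10} on symbol 0: members go to different blocks, giving {q2,q5,q7} and {q0,q10}.
Split {q0,q10} by δ(·,1) → {q0} and {q10}.
No further refinement is possible. Final partition (5 blocks): {q1,q4,q6,q9} | {q2,q5,q7} | {q8} | {q0} | {q10}.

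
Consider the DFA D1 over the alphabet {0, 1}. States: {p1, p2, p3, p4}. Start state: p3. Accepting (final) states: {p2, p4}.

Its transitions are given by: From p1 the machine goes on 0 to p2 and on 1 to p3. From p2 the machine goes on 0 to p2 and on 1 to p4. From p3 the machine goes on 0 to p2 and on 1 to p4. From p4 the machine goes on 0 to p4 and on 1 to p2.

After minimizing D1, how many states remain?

First remove the unreachable states {p1}; 3 states remain.
P0 = {p2,p4} | {p3}.
Stable partition: {p2,p4} | {p3} — 2 equivalence classes.

2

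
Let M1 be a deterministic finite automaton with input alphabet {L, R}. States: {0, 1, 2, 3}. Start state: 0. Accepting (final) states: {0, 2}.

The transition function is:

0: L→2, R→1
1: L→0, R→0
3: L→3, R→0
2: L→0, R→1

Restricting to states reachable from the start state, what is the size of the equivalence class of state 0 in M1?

First remove the unreachable states {3}; 3 states remain.
P0 = {0,2} | {1}.
Stable partition: {0,2} | {1} — 2 equivalence classes.
State 0 belongs to the block {0,2}, which has 2 states.

2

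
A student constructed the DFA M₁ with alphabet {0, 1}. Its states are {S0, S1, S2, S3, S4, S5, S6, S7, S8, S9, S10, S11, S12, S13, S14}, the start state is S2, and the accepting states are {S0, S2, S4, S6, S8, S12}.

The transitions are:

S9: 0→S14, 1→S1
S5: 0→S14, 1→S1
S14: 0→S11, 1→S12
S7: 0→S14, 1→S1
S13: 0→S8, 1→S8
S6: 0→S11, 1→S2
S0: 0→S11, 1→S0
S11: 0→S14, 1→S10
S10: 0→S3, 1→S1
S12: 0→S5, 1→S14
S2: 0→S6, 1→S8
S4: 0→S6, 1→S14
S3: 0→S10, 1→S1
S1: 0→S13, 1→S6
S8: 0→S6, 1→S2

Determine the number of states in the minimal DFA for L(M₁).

First remove the unreachable states {S0,S4,S7,S9}; 11 states remain.
P0 = {S2,S6,S8,S12} | {S1,S3,S5,S10,S11,S13,S14}.
On input 0, block {S2,S6,S8,S12} splits into {S2,S8} and {S6,S12}.
Split {S1,S3,S5,S10,S11,S13,S14} by δ(·,0) → {S1,S3,S5,S10,S11,S14} and {S13}.
On input 0, block {S1,S3,S5,S10,S11,S14} splits into {S3,S5,S10,S11,S14} and {S1}.
Refine {S3,S5,S10,S11,S14} on symbol 1: members go to different blocks, giving {S3,S5,S10} and {S11} and {S14}.
Split {S3,S5,S10} by δ(·,0) → {S3,S10} and {S5}.
Refine {S6,S12} on symbol 0: members go to different blocks, giving {S6} and {S12}.
The partition is now stable with 9 blocks: {S2,S8} | {S3,S10} | {S6} | {S13} | {S1} | {S11} | {S14} | {S5} | {S12}.

9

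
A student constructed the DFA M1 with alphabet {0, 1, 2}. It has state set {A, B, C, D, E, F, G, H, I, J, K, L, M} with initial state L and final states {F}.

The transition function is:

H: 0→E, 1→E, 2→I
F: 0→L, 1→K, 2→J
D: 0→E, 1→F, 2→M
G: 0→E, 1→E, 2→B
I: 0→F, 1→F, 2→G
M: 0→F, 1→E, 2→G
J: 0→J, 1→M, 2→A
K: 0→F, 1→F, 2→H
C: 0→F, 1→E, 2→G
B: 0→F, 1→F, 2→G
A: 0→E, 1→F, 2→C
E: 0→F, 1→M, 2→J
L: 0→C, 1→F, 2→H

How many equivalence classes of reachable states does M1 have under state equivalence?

8

First remove the unreachable states {D}; 12 states remain.
P0 = {F} | {A,B,C,E,G,H,I,J,K,L,M}.
On input 0, block {A,B,C,E,G,H,I,J,K,L,M} splits into {B,C,E,I,K,M} and {A,G,H,J,L}.
Refine {B,C,E,I,K,M} on symbol 1: members go to different blocks, giving {B,I,K} and {C,E,M}.
On input 0, block {A,G,H,J,L} splits into {A,G,H,L} and {J}.
Refine {A,G,H,L} on symbol 1: members go to different blocks, giving {A,L} and {G,H}.
Split {A,L} by δ(·,2) → {A} and {L}.
Refine {C,E,M} on symbol 2: members go to different blocks, giving {C,M} and {E}.
No further refinement is possible. Final partition (8 blocks): {F} | {B,I,K} | {A} | {C,M} | {J} | {G,H} | {L} | {E}.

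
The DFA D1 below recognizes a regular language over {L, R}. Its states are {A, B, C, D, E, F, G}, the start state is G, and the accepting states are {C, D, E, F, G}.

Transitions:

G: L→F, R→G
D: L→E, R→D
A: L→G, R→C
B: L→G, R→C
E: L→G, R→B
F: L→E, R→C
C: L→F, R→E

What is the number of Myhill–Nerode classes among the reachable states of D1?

Reachable states from the start: {B,C,E,F,G}. Unreachable: {A,D} — drop them.
P0 = {C,E,F,G} | {B}.
Split {C,E,F,G} by δ(·,R) → {C,F,G} and {E}.
On input L, block {C,F,G} splits into {C,G} and {F}.
On input R, block {C,G} splits into {C} and {G}.
The partition is now stable with 5 blocks: {C} | {B} | {E} | {F} | {G}.

5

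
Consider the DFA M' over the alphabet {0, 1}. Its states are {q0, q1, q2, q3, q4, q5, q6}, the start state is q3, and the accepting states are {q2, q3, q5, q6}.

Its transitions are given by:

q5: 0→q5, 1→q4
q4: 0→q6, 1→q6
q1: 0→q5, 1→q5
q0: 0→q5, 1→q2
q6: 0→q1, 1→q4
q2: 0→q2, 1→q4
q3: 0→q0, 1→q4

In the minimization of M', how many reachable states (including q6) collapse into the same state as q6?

Start with accepting vs non-accepting: {q2,q3,q5,q6} | {q0,q1,q4}.
On input 0, block {q2,q3,q5,q6} splits into {q2,q5} and {q3,q6}.
Split {q0,q1,q4} by δ(·,0) → {q0,q1} and {q4}.
The partition is now stable with 4 blocks: {q2,q5} | {q0,q1} | {q3,q6} | {q4}.
The equivalence class containing q6 is {q3,q6}, of size 2.

2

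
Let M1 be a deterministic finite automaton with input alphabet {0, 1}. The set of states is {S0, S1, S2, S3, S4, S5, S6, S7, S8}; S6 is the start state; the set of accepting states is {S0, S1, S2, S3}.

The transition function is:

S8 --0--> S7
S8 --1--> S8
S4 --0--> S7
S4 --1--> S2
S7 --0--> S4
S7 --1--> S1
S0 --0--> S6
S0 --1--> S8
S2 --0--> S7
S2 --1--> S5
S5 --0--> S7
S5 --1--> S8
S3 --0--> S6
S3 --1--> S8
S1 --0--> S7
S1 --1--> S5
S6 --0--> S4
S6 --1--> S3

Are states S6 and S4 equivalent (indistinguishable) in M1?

First remove the unreachable states {S0}; 8 states remain.
Initial partition by acceptance: {S1,S2,S3} | {S4,S5,S6,S7,S8}.
Split {S4,S5,S6,S7,S8} by δ(·,1) → {S4,S6,S7} and {S5,S8}.
The partition is now stable with 3 blocks: {S1,S2,S3} | {S4,S6,S7} | {S5,S8}.
S6 and S4 lie in the same block of the stable partition, so they are equivalent — no string distinguishes them.

Yes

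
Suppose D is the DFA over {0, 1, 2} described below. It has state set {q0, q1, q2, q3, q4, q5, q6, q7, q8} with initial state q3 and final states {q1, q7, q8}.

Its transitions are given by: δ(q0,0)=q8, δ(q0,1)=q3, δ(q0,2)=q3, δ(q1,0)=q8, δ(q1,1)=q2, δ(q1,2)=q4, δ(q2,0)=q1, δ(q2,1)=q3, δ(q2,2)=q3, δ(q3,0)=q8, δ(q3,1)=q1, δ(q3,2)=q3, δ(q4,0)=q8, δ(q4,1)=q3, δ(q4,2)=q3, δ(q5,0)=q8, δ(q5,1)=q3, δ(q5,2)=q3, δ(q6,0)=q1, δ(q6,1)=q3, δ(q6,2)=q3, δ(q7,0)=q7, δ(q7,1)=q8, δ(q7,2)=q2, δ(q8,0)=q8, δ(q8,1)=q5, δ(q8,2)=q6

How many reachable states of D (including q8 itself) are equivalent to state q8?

2

States {q0,q7} cannot be reached from the start state, so discard them.
P0 = {q1,q8} | {q2,q3,q4,q5,q6}.
Split {q2,q3,q4,q5,q6} by δ(·,1) → {q2,q4,q5,q6} and {q3}.
Stable partition: {q1,q8} | {q2,q4,q5,q6} | {q3} — 3 equivalence classes.
State q8 belongs to the block {q1,q8}, which has 2 states.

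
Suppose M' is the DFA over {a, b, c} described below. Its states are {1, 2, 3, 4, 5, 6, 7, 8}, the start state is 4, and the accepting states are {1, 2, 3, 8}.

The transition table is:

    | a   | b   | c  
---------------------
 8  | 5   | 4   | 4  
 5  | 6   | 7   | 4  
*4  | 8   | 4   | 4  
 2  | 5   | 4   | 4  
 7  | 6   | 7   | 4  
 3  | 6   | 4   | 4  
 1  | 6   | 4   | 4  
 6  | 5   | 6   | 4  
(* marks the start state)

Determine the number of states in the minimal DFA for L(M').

First remove the unreachable states {1,2,3}; 5 states remain.
Start with accepting vs non-accepting: {8} | {4,5,6,7}.
Split {4,5,6,7} by δ(·,a) → {5,6,7} and {4}.
No further refinement is possible. Final partition (3 blocks): {8} | {5,6,7} | {4}.

3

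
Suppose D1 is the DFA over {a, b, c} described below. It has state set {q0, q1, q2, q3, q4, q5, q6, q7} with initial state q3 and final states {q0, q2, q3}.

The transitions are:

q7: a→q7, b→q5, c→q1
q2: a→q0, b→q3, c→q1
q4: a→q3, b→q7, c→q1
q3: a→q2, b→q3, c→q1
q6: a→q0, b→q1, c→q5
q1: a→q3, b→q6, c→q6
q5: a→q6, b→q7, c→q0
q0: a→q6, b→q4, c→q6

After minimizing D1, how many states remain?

P0 = {q0,q2,q3} | {q1,q4,q5,q6,q7}.
On input a, block {q0,q2,q3} splits into {q2,q3} and {q0}.
Split {q2,q3} by δ(·,a) → {q2} and {q3}.
Refine {q1,q4,q5,q6,q7} on symbol a: members go to different blocks, giving {q1,q4} and {q5,q7} and {q6}.
On input b, block {q1,q4} splits into {q1} and {q4}.
On input a, block {q5,q7} splits into {q5} and {q7}.
No further refinement is possible. Final partition (8 blocks): {q2} | {q1} | {q0} | {q3} | {q5} | {q6} | {q4} | {q7}.

8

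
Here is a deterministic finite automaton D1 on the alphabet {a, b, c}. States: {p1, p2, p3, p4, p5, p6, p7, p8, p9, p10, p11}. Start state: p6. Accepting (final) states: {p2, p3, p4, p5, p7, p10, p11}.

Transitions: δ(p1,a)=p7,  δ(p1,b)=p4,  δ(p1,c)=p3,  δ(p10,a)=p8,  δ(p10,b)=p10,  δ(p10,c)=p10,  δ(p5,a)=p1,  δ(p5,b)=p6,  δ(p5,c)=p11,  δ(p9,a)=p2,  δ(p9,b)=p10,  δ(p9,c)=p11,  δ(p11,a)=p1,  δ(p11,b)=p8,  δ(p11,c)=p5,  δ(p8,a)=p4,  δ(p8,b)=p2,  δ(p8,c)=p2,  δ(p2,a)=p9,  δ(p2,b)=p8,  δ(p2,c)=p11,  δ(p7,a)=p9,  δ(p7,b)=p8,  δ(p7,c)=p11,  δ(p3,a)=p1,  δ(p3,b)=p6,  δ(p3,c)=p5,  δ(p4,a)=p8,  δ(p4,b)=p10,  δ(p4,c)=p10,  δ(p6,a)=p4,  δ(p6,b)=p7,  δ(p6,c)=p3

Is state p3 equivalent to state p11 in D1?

Every state is reachable, so we keep all 11.
P0 = {p2,p3,p4,p5,p7,p10,p11} | {p1,p6,p8,p9}.
Split {p2,p3,p4,p5,p7,p10,p11} by δ(·,b) → {p2,p3,p5,p7,p11} and {p4,p10}.
Split {p1,p6,p8,p9} by δ(·,a) → {p1,p9} and {p6,p8}.
Stable partition: {p2,p3,p5,p7,p11} | {p1,p9} | {p4,p10} | {p6,p8} — 4 equivalence classes.
p3 and p11 lie in the same block of the stable partition, so they are equivalent — no string distinguishes them.

Yes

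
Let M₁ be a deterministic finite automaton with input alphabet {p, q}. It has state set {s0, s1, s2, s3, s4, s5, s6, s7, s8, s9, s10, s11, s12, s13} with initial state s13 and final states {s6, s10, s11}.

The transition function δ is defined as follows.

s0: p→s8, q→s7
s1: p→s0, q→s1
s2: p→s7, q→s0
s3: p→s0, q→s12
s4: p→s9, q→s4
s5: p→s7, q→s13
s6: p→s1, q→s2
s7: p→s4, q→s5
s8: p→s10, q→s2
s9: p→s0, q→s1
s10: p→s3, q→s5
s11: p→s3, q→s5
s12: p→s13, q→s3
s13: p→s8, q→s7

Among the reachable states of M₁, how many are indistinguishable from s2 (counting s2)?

2

Reachable states from the start: {s0,s1,s2,s3,s4,s5,s7,s8,s9,s10,s12,s13}. Unreachable: {s6,s11} — drop them.
Initial partition by acceptance: {s10} | {s0,s1,s2,s3,s4,s5,s7,s8,s9,s12,s13}.
Split {s0,s1,s2,s3,s4,s5,s7,s8,s9,s12,s13} by δ(·,p) → {s0,s1,s2,s3,s4,s5,s7,s9,s12,s13} and {s8}.
On input p, block {s0,s1,s2,s3,s4,s5,s7,s9,s12,s13} splits into {s1,s2,s3,s4,s5,s7,s9,s12} and {s0,s13}.
On input p, block {s1,s2,s3,s4,s5,s7,s9,s12} splits into {s1,s3,s9,s12} and {s2,s4,s5,s7}.
Split {s2,s4,s5,s7} by δ(·,p) → {s2,s5,s7} and {s4}.
Split {s2,s5,s7} by δ(·,p) → {s2,s5} and {s7}.
No further refinement is possible. Final partition (7 blocks): {s10} | {s1,s3,s9,s12} | {s8} | {s0,s13} | {s2,s5} | {s4} | {s7}.
The equivalence class containing s2 is {s2,s5}, of size 2.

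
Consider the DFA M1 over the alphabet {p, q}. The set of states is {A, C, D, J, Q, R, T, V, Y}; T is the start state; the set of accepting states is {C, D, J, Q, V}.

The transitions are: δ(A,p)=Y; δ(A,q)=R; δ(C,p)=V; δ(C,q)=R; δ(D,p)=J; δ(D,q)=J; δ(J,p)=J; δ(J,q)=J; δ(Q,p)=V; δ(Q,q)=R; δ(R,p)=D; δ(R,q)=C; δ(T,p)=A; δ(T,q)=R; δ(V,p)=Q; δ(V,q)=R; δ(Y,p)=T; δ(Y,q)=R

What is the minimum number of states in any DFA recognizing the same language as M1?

4

Every state is reachable, so we keep all 9.
Initial partition by acceptance: {C,D,J,Q,V} | {A,R,T,Y}.
On input q, block {C,D,J,Q,V} splits into {C,Q,V} and {D,J}.
Split {A,R,T,Y} by δ(·,p) → {A,T,Y} and {R}.
The partition is now stable with 4 blocks: {C,Q,V} | {A,T,Y} | {D,J} | {R}.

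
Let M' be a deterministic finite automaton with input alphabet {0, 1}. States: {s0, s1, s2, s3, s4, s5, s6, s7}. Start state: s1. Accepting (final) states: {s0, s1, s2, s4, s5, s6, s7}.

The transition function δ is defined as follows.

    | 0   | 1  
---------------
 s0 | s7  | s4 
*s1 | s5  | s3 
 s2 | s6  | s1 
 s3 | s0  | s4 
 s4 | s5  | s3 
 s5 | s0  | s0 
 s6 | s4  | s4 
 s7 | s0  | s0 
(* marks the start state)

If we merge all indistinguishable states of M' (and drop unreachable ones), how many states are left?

4

States {s2,s6} cannot be reached from the start state, so discard them.
Initial partition by acceptance: {s0,s1,s4,s5,s7} | {s3}.
On input 1, block {s0,s1,s4,s5,s7} splits into {s0,s5,s7} and {s1,s4}.
Refine {s0,s5,s7} on symbol 1: members go to different blocks, giving {s5,s7} and {s0}.
No further refinement is possible. Final partition (4 blocks): {s5,s7} | {s3} | {s1,s4} | {s0}.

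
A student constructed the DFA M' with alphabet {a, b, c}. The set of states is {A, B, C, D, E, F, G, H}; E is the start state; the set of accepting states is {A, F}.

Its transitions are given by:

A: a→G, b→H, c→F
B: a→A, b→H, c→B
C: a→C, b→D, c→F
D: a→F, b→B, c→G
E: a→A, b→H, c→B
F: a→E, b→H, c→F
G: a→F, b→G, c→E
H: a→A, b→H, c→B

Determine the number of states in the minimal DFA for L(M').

2

Reachable states from the start: {A,B,E,F,G,H}. Unreachable: {C,D} — drop them.
Initial partition by acceptance: {A,F} | {B,E,G,H}.
Stable partition: {A,F} | {B,E,G,H} — 2 equivalence classes.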